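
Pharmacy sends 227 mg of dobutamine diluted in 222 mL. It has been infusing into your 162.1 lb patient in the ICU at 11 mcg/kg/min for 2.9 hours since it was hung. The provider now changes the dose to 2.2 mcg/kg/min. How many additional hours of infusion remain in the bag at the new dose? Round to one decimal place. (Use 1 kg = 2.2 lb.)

8.8 hours

Initial rate:
Weight = 162.1 lb ÷ 2.2 lb/kg = 73.68182 kg
Dose = 11 mcg/kg/min × 73.68182 kg = 810.5 mcg/min
810.5 mcg/min × 60 min/hr = 48630 mcg/hr
Concentration = 227 mg ÷ 222 mL = 1.022523 mg/mL = 1022.523 mcg/mL
Rate = 48630 mcg/hr ÷ 1022.523 mcg/mL = 47.55885 mL/hr
Volume infused so far = 47.55885 mL/hr × 2.9 hr = 137.9207 mL
Volume remaining = 222 − 137.9207 = 84.07932 mL
New rate:
Dose = 2.2 mcg/kg/min × 73.68182 kg = 162.1 mcg/min
162.1 mcg/min × 60 min/hr = 9726 mcg/hr
Rate = 9726 mcg/hr ÷ 1022.523 mcg/mL = 9.511771 mL/hr
Time remaining = 84.07932 mL ÷ 9.511771 mL/hr = 8.839502 hr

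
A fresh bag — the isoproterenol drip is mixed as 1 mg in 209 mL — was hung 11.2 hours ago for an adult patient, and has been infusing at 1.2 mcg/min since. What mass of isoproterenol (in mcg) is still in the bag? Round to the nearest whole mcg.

1.2 mcg/min × 60 min/hr = 72 mcg/hr
Concentration = 1 mg ÷ 209 mL = 0.004784689 mg/mL = 4.784689 mcg/mL
Rate = 72 mcg/hr ÷ 4.784689 mcg/mL = 15.048 mL/hr
Volume infused = 15.048 mL/hr × 11.2 hr = 168.5376 mL
Volume remaining = 209 − 168.5376 = 40.4624 mL
Drug remaining = 40.4624 mL × 4.784689 mcg/mL = 193.6 mcg

194 mcg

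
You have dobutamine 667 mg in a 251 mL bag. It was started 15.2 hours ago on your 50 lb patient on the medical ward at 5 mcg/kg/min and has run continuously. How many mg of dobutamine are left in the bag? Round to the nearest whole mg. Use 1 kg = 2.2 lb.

563 mg

Weight = 50 lb ÷ 2.2 lb/kg = 22.72727 kg
Dose = 5 mcg/kg/min × 22.72727 kg = 113.6364 mcg/min
113.6364 mcg/min × 60 min/hr = 6818.182 mcg/hr
Concentration = 667 mg ÷ 251 mL = 2.657371 mg/mL = 2657.371 mcg/mL
Rate = 6818.182 mcg/hr ÷ 2657.371 mcg/mL = 2.565763 mL/hr
Volume infused = 2.565763 mL/hr × 15.2 hr = 38.99959 mL
Volume remaining = 251 − 38.99959 = 212.0004 mL
Drug remaining = 212.0004 mL × 2657.371 mcg/mL = 563363.6 mcg = 563.3636 mg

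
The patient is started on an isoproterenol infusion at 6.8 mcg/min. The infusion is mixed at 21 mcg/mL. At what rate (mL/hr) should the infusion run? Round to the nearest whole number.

6.8 mcg/min × 60 min/hr = 408 mcg/hr
Rate = 408 mcg/hr ÷ 21 mcg/mL = 19.42857 mL/hr

19 mL/hr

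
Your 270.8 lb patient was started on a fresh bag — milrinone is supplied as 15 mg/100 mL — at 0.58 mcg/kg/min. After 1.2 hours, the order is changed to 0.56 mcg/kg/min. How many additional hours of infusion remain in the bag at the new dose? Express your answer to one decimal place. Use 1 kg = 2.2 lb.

2.4 hours

Initial rate:
Weight = 270.8 lb ÷ 2.2 lb/kg = 123.0909 kg
Dose = 0.58 mcg/kg/min × 123.0909 kg = 71.39273 mcg/min
71.39273 mcg/min × 60 min/hr = 4283.564 mcg/hr
Concentration = 15 mg ÷ 100 mL = 0.15 mg/mL = 150 mcg/mL
Rate = 4283.564 mcg/hr ÷ 150 mcg/mL = 28.55709 mL/hr
Volume infused so far = 28.55709 mL/hr × 1.2 hr = 34.26851 mL
Volume remaining = 100 − 34.26851 = 65.73149 mL
New rate:
Dose = 0.56 mcg/kg/min × 123.0909 kg = 68.93091 mcg/min
68.93091 mcg/min × 60 min/hr = 4135.855 mcg/hr
Rate = 4135.855 mcg/hr ÷ 150 mcg/mL = 27.57236 mL/hr
Time remaining = 65.73149 mL ÷ 27.57236 mL/hr = 2.383963 hr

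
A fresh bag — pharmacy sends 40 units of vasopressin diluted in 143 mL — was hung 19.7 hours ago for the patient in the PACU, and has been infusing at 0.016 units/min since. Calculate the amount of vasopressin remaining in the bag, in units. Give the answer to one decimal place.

21.1 units

0.016 units/min × 60 min/hr = 0.96 units/hr
Concentration = 40 units ÷ 143 mL = 0.2797203 units/mL
Rate = 0.96 units/hr ÷ 0.2797203 units/mL = 3.432 mL/hr
Volume infused = 3.432 mL/hr × 19.7 hr = 67.6104 mL
Volume remaining = 143 − 67.6104 = 75.3896 mL
Drug remaining = 75.3896 mL × 0.2797203 units/mL = 21.088 units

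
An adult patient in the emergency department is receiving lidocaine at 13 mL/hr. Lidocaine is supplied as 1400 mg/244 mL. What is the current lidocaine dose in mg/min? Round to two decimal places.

Concentration = 1400 mg ÷ 244 mL = 5.737705 mg/mL
Drug rate = 13 mL/hr × 5.737705 mg/mL = 74.59016 mg/hr
74.59016 mg/hr ÷ 60 min/hr = 1.243169 mg/min

1.24 mg/min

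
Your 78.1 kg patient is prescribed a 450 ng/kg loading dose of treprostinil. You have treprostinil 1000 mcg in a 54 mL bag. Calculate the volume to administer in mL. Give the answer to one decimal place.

Dose = 450 ng/kg × 78.1 kg = 35145 ng
Concentration = 1000 mcg ÷ 54 mL = 18.51852 mcg/mL = 18518.52 ng/mL
Volume = 35145 ng ÷ 18518.52 ng/mL = 1.89783 mL

1.9 mL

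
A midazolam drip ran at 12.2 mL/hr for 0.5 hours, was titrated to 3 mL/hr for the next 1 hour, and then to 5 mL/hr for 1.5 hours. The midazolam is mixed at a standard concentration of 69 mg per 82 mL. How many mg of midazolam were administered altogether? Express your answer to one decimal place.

14.0 mg

Concentration = 69 mg ÷ 82 mL = 0.8414634 mg/mL
Stage 1: 12.2 mL/hr × 0.5 hr = 6.1 mL → 6.1 mL × 0.8414634 mg/mL = 5.132927 mg
Stage 2: 3 mL/hr × 1 hr = 3 mL → 3 mL × 0.8414634 mg/mL = 2.52439 mg
Stage 3: 5 mL/hr × 1.5 hr = 7.5 mL → 7.5 mL × 0.8414634 mg/mL = 6.310976 mg
Total = 5.132927 + 2.52439 + 6.310976 = 13.96829 mg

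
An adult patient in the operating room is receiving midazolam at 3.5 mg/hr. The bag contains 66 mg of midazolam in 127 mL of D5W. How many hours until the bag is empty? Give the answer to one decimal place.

18.9 hours

Concentration = 66 mg ÷ 127 mL = 0.519685 mg/mL
Rate = 3.5 mg/hr ÷ 0.519685 mg/mL = 6.734848 mL/hr
Duration = 127 mL ÷ 6.734848 mL/hr = 18.85714 hr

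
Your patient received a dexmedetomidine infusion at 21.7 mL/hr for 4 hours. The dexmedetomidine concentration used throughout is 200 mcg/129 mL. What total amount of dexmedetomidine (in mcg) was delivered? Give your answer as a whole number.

135 mcg

Concentration = 200 mcg ÷ 129 mL = 1.550388 mcg/mL
Drug rate = 21.7 mL/hr × 1.550388 mcg/mL = 33.64341 mcg/hr
Total = 33.64341 mcg/hr × 4 hr = 134.5736 mcg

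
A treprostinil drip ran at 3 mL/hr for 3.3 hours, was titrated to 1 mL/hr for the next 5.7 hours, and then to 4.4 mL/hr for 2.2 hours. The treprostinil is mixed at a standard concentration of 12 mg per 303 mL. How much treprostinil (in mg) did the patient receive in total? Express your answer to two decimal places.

1.00 mg

Concentration = 12 mg ÷ 303 mL = 0.03960396 mg/mL
Stage 1: 3 mL/hr × 3.3 hr = 9.9 mL → 9.9 mL × 0.03960396 mg/mL = 0.3920792 mg
Stage 2: 1 mL/hr × 5.7 hr = 5.7 mL → 5.7 mL × 0.03960396 mg/mL = 0.2257426 mg
Stage 3: 4.4 mL/hr × 2.2 hr = 9.68 mL → 9.68 mL × 0.03960396 mg/mL = 0.3833663 mg
Total = 0.3920792 + 0.2257426 + 0.3833663 = 1.001188 mg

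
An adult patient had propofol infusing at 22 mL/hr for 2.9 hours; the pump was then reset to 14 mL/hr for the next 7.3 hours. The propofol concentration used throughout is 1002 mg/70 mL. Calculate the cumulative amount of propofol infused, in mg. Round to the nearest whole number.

Concentration = 1002 mg ÷ 70 mL = 14.31429 mg/mL
Stage 1: 22 mL/hr × 2.9 hr = 63.8 mL → 63.8 mL × 14.31429 mg/mL = 913.2514 mg
Stage 2: 14 mL/hr × 7.3 hr = 102.2 mL → 102.2 mL × 14.31429 mg/mL = 1462.92 mg
Total = 913.2514 + 1462.92 = 2376.171 mg

2376 mg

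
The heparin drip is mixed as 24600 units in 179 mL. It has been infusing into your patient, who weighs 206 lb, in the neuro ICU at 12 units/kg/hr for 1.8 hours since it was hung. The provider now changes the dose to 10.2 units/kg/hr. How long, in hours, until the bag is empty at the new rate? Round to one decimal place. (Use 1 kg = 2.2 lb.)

Initial rate:
Weight = 206 lb ÷ 2.2 lb/kg = 93.63636 kg
Dose = 12 units/kg/hr × 93.63636 kg = 1123.636 units/hr
Concentration = 24600 units ÷ 179 mL = 137.4302 units/mL
Rate = 1123.636 units/hr ÷ 137.4302 units/mL = 8.176053 mL/hr
Volume infused so far = 8.176053 mL/hr × 1.8 hr = 14.7169 mL
Volume remaining = 179 − 14.7169 = 164.2831 mL
New rate:
Dose = 10.2 units/kg/hr × 93.63636 kg = 955.0909 units/hr
Rate = 955.0909 units/hr ÷ 137.4302 units/mL = 6.949645 mL/hr
Time remaining = 164.2831 mL ÷ 6.949645 mL/hr = 23.63906 hr

23.6 hours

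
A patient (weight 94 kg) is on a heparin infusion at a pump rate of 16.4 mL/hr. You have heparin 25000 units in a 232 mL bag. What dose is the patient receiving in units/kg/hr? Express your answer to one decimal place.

18.8 units/kg/hr

Concentration = 25000 units ÷ 232 mL = 107.7586 units/mL
Drug rate = 16.4 mL/hr × 107.7586 units/mL = 1767.241 units/hr
1767.241 units/hr ÷ 94 kg = 18.80044 units/kg/hr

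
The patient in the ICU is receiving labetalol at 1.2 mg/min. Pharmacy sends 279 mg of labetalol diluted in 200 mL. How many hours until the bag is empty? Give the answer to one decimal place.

3.9 hours

1.2 mg/min × 60 min/hr = 72 mg/hr
Concentration = 279 mg ÷ 200 mL = 1.395 mg/mL
Rate = 72 mg/hr ÷ 1.395 mg/mL = 51.6129 mL/hr
Duration = 200 mL ÷ 51.6129 mL/hr = 3.875 hr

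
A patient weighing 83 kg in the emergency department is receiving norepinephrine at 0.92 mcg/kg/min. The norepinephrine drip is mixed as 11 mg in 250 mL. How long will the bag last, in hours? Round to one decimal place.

2.4 hours

Dose = 0.92 mcg/kg/min × 83 kg = 76.36 mcg/min
76.36 mcg/min × 60 min/hr = 4581.6 mcg/hr
Concentration = 11 mg ÷ 250 mL = 0.044 mg/mL = 44 mcg/mL
Rate = 4581.6 mcg/hr ÷ 44 mcg/mL = 104.1273 mL/hr
Duration = 250 mL ÷ 104.1273 mL/hr = 2.400908 hr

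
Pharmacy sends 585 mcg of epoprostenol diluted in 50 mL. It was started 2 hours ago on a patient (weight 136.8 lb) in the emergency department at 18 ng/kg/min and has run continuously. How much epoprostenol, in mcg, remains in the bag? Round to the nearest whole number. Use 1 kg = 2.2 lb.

451 mcg

Weight = 136.8 lb ÷ 2.2 lb/kg = 62.18182 kg
Dose = 18 ng/kg/min × 62.18182 kg = 1119.273 ng/min
1119.273 ng/min × 60 min/hr = 67156.36 ng/hr
Concentration = 585 mcg ÷ 50 mL = 11.7 mcg/mL = 11700 ng/mL
Rate = 67156.36 ng/hr ÷ 11700 ng/mL = 5.73986 mL/hr
Volume infused = 5.73986 mL/hr × 2 hr = 11.47972 mL
Volume remaining = 50 − 11.47972 = 38.52028 mL
Drug remaining = 38.52028 mL × 11700 ng/mL = 450687.3 ng = 450.6873 mcg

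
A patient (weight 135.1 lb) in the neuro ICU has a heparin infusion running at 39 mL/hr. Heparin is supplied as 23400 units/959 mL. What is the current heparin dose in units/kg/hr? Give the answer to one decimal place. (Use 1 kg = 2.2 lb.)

15.5 units/kg/hr

Weight = 135.1 lb ÷ 2.2 lb/kg = 61.40909 kg
Concentration = 23400 units ÷ 959 mL = 24.40042 units/mL
Drug rate = 39 mL/hr × 24.40042 units/mL = 951.6163 units/hr
951.6163 units/hr ÷ 61.40909 kg = 15.49634 units/kg/hr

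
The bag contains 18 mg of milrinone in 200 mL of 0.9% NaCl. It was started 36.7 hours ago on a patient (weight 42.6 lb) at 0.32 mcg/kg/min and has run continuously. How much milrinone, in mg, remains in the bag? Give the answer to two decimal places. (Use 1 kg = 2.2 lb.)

Weight = 42.6 lb ÷ 2.2 lb/kg = 19.36364 kg
Dose = 0.32 mcg/kg/min × 19.36364 kg = 6.196364 mcg/min
6.196364 mcg/min × 60 min/hr = 371.7818 mcg/hr
Concentration = 18 mg ÷ 200 mL = 0.09 mg/mL = 90 mcg/mL
Rate = 371.7818 mcg/hr ÷ 90 mcg/mL = 4.130909 mL/hr
Volume infused = 4.130909 mL/hr × 36.7 hr = 151.6044 mL
Volume remaining = 200 − 151.6044 = 48.39564 mL
Drug remaining = 48.39564 mL × 90 mcg/mL = 4355.607 mcg = 4.355607 mg

4.36 mg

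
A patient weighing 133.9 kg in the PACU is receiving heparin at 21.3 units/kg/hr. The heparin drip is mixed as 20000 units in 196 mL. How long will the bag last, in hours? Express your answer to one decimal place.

7.0 hours

Dose = 21.3 units/kg/hr × 133.9 kg = 2852.07 units/hr
Concentration = 20000 units ÷ 196 mL = 102.0408 units/mL
Rate = 2852.07 units/hr ÷ 102.0408 units/mL = 27.95029 mL/hr
Duration = 196 mL ÷ 27.95029 mL/hr = 7.012451 hr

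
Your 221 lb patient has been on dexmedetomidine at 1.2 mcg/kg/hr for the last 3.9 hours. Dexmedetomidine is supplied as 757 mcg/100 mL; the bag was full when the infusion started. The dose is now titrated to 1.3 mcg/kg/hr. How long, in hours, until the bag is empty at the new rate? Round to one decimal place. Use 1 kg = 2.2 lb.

2.2 hours

Initial rate:
Weight = 221 lb ÷ 2.2 lb/kg = 100.4545 kg
Dose = 1.2 mcg/kg/hr × 100.4545 kg = 120.5455 mcg/hr
Concentration = 757 mcg ÷ 100 mL = 7.57 mcg/mL
Rate = 120.5455 mcg/hr ÷ 7.57 mcg/mL = 15.9241 mL/hr
Volume infused so far = 15.9241 mL/hr × 3.9 hr = 62.104 mL
Volume remaining = 100 − 62.104 = 37.896 mL
New rate:
Dose = 1.3 mcg/kg/hr × 100.4545 kg = 130.5909 mcg/hr
Rate = 130.5909 mcg/hr ÷ 7.57 mcg/mL = 17.25111 mL/hr
Time remaining = 37.896 mL ÷ 17.25111 mL/hr = 2.196728 hr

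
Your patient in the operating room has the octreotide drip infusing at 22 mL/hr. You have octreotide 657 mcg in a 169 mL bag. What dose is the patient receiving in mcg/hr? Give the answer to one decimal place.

Concentration = 657 mcg ÷ 169 mL = 3.887574 mcg/mL
Drug rate = 22 mL/hr × 3.887574 mcg/mL = 85.52663 mcg/hr

85.5 mcg/hr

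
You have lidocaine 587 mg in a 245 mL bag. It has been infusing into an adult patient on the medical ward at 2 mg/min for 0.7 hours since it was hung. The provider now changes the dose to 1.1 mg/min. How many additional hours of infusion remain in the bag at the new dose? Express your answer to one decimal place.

7.6 hours

Initial rate:
2 mg/min × 60 min/hr = 120 mg/hr
Concentration = 587 mg ÷ 245 mL = 2.395918 mg/mL
Rate = 120 mg/hr ÷ 2.395918 mg/mL = 50.08518 mL/hr
Volume infused so far = 50.08518 mL/hr × 0.7 hr = 35.05963 mL
Volume remaining = 245 − 35.05963 = 209.9404 mL
New rate:
1.1 mg/min × 60 min/hr = 66 mg/hr
Rate = 66 mg/hr ÷ 2.395918 mg/mL = 27.54685 mL/hr
Time remaining = 209.9404 mL ÷ 27.54685 mL/hr = 7.621212 hr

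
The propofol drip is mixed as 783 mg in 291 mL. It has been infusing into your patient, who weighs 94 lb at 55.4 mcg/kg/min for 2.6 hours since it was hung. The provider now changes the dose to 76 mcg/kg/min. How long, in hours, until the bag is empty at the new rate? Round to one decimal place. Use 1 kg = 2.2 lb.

Initial rate:
Weight = 94 lb ÷ 2.2 lb/kg = 42.72727 kg
Dose = 55.4 mcg/kg/min × 42.72727 kg = 2367.091 mcg/min
2367.091 mcg/min × 60 min/hr = 142025.5 mcg/hr
Concentration = 783 mg ÷ 291 mL = 2.690722 mg/mL = 2690.722 mcg/mL
Rate = 142025.5 mcg/hr ÷ 2690.722 mcg/mL = 52.78341 mL/hr
Volume infused so far = 52.78341 mL/hr × 2.6 hr = 137.2369 mL
Volume remaining = 291 − 137.2369 = 153.7631 mL
New rate:
Dose = 76 mcg/kg/min × 42.72727 kg = 3247.273 mcg/min
3247.273 mcg/min × 60 min/hr = 194836.4 mcg/hr
Rate = 194836.4 mcg/hr ÷ 2690.722 mcg/mL = 72.41045 mL/hr
Time remaining = 153.7631 mL ÷ 72.41045 mL/hr = 2.123494 hr

2.1 hours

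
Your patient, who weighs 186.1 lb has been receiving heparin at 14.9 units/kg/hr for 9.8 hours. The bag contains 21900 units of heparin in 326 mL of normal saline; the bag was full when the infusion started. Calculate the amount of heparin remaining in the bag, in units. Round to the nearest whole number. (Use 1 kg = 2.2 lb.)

9548 units

Weight = 186.1 lb ÷ 2.2 lb/kg = 84.59091 kg
Dose = 14.9 units/kg/hr × 84.59091 kg = 1260.405 units/hr
Concentration = 21900 units ÷ 326 mL = 67.17791 units/mL
Rate = 1260.405 units/hr ÷ 67.17791 units/mL = 18.76219 mL/hr
Volume infused = 18.76219 mL/hr × 9.8 hr = 183.8694 mL
Volume remaining = 326 − 183.8694 = 142.1306 mL
Drug remaining = 142.1306 mL × 67.17791 units/mL = 9548.035 units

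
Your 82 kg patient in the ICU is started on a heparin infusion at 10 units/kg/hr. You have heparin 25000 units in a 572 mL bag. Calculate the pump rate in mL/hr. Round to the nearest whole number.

19 mL/hr

Dose = 10 units/kg/hr × 82 kg = 820 units/hr
Concentration = 25000 units ÷ 572 mL = 43.70629 units/mL
Rate = 820 units/hr ÷ 43.70629 units/mL = 18.7616 mL/hr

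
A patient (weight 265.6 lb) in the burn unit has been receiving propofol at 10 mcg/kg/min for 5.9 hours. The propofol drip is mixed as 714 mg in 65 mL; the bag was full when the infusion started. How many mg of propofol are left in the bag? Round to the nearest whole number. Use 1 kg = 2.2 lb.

Weight = 265.6 lb ÷ 2.2 lb/kg = 120.7273 kg
Dose = 10 mcg/kg/min × 120.7273 kg = 1207.273 mcg/min
1207.273 mcg/min × 60 min/hr = 72436.36 mcg/hr
Concentration = 714 mg ÷ 65 mL = 10.98462 mg/mL = 10984.62 mcg/mL
Rate = 72436.36 mcg/hr ÷ 10984.62 mcg/mL = 6.594347 mL/hr
Volume infused = 6.594347 mL/hr × 5.9 hr = 38.90665 mL
Volume remaining = 65 − 38.90665 = 26.09335 mL
Drug remaining = 26.09335 mL × 10984.62 mcg/mL = 286625.5 mcg = 286.6255 mg

287 mg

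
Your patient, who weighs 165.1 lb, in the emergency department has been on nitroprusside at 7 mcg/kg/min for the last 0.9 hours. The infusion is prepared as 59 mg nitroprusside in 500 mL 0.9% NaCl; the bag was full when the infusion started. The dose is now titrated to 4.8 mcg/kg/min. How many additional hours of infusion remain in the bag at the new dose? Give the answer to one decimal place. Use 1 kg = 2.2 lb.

Initial rate:
Weight = 165.1 lb ÷ 2.2 lb/kg = 75.04545 kg
Dose = 7 mcg/kg/min × 75.04545 kg = 525.3182 mcg/min
525.3182 mcg/min × 60 min/hr = 31519.09 mcg/hr
Concentration = 59 mg ÷ 500 mL = 0.118 mg/mL = 118 mcg/mL
Rate = 31519.09 mcg/hr ÷ 118 mcg/mL = 267.1109 mL/hr
Volume infused so far = 267.1109 mL/hr × 0.9 hr = 240.3998 mL
Volume remaining = 500 − 240.3998 = 259.6002 mL
New rate:
Dose = 4.8 mcg/kg/min × 75.04545 kg = 360.2182 mcg/min
360.2182 mcg/min × 60 min/hr = 21613.09 mcg/hr
Rate = 21613.09 mcg/hr ÷ 118 mcg/mL = 183.1618 mL/hr
Time remaining = 259.6002 mL ÷ 183.1618 mL/hr = 1.417327 hr

1.4 hours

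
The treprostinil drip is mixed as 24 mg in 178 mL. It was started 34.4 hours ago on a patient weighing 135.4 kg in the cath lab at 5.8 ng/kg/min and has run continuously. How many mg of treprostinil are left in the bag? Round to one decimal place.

22.4 mg

Dose = 5.8 ng/kg/min × 135.4 kg = 785.32 ng/min
785.32 ng/min × 60 min/hr = 47119.2 ng/hr
Concentration = 24 mg ÷ 178 mL = 0.1348315 mg/mL = 134831.5 ng/mL
Rate = 47119.2 ng/hr ÷ 134831.5 ng/mL = 0.3494674 mL/hr
Volume infused = 0.3494674 mL/hr × 34.4 hr = 12.02168 mL
Volume remaining = 178 − 12.02168 = 165.9783 mL
Drug remaining = 165.9783 mL × 134831.5 ng/mL = 22379100 ng = 22.3791 mg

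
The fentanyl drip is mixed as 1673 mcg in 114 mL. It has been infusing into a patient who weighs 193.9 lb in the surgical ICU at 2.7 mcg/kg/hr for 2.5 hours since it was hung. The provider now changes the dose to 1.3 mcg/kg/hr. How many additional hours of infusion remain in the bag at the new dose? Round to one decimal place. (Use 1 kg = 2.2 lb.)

Initial rate:
Weight = 193.9 lb ÷ 2.2 lb/kg = 88.13636 kg
Dose = 2.7 mcg/kg/hr × 88.13636 kg = 237.9682 mcg/hr
Concentration = 1673 mcg ÷ 114 mL = 14.67544 mcg/mL
Rate = 237.9682 mcg/hr ÷ 14.67544 mcg/mL = 16.21541 mL/hr
Volume infused so far = 16.21541 mL/hr × 2.5 hr = 40.53851 mL
Volume remaining = 114 − 40.53851 = 73.46149 mL
New rate:
Dose = 1.3 mcg/kg/hr × 88.13636 kg = 114.5773 mcg/hr
Rate = 114.5773 mcg/hr ÷ 14.67544 mcg/mL = 7.807417 mL/hr
Time remaining = 73.46149 mL ÷ 7.807417 mL/hr = 9.409192 hr

9.4 hours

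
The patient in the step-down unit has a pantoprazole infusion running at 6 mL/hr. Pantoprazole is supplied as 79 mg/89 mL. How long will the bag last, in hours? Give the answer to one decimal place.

14.8 hours

Duration = 89 mL ÷ 6 mL/hr = 14.83333 hr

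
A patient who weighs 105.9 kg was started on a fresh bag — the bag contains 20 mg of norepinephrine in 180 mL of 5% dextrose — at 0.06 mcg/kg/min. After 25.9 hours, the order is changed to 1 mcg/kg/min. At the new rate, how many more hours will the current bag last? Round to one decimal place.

Initial rate:
Dose = 0.06 mcg/kg/min × 105.9 kg = 6.354 mcg/min
6.354 mcg/min × 60 min/hr = 381.24 mcg/hr
Concentration = 20 mg ÷ 180 mL = 0.1111111 mg/mL = 111.1111 mcg/mL
Rate = 381.24 mcg/hr ÷ 111.1111 mcg/mL = 3.43116 mL/hr
Volume infused so far = 3.43116 mL/hr × 25.9 hr = 88.86704 mL
Volume remaining = 180 − 88.86704 = 91.13296 mL
New rate:
Dose = 1 mcg/kg/min × 105.9 kg = 105.9 mcg/min
105.9 mcg/min × 60 min/hr = 6354 mcg/hr
Rate = 6354 mcg/hr ÷ 111.1111 mcg/mL = 57.186 mL/hr
Time remaining = 91.13296 mL ÷ 57.186 mL/hr = 1.593624 hr

1.6 hours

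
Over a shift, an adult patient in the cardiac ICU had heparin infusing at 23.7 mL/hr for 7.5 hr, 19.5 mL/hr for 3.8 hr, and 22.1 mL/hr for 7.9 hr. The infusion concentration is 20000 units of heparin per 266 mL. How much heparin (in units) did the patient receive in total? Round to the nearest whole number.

32063 units

Concentration = 20000 units ÷ 266 mL = 75.18797 units/mL
Stage 1: 23.7 mL/hr × 7.5 hr = 177.75 mL → 177.75 mL × 75.18797 units/mL = 13364.66 units
Stage 2: 19.5 mL/hr × 3.8 hr = 74.1 mL → 74.1 mL × 75.18797 units/mL = 5571.429 units
Stage 3: 22.1 mL/hr × 7.9 hr = 174.59 mL → 174.59 mL × 75.18797 units/mL = 13127.07 units
Total = 13364.66 + 5571.429 + 13127.07 = 32063.16 units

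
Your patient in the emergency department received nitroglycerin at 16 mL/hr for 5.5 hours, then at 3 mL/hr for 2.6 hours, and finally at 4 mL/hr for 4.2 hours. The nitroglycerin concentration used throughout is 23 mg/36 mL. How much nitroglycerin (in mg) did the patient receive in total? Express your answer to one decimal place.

Concentration = 23 mg ÷ 36 mL = 0.6388889 mg/mL
Stage 1: 16 mL/hr × 5.5 hr = 88 mL → 88 mL × 0.6388889 mg/mL = 56.22222 mg
Stage 2: 3 mL/hr × 2.6 hr = 7.8 mL → 7.8 mL × 0.6388889 mg/mL = 4.983333 mg
Stage 3: 4 mL/hr × 4.2 hr = 16.8 mL → 16.8 mL × 0.6388889 mg/mL = 10.73333 mg
Total = 56.22222 + 4.983333 + 10.73333 = 71.93889 mg

71.9 mg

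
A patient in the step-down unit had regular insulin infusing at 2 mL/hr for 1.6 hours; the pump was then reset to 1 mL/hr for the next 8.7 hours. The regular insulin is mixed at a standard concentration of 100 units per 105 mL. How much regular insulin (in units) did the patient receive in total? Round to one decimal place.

11.3 units

Concentration = 100 units ÷ 105 mL = 0.952381 units/mL
Stage 1: 2 mL/hr × 1.6 hr = 3.2 mL → 3.2 mL × 0.952381 units/mL = 3.047619 units
Stage 2: 1 mL/hr × 8.7 hr = 8.7 mL → 8.7 mL × 0.952381 units/mL = 8.285714 units
Total = 3.047619 + 8.285714 = 11.33333 units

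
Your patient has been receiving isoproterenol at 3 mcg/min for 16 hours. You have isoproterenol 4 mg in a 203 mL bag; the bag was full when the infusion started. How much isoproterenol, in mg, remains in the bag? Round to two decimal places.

3 mcg/min × 60 min/hr = 180 mcg/hr
Concentration = 4 mg ÷ 203 mL = 0.01970443 mg/mL = 19.70443 mcg/mL
Rate = 180 mcg/hr ÷ 19.70443 mcg/mL = 9.135 mL/hr
Volume infused = 9.135 mL/hr × 16 hr = 146.16 mL
Volume remaining = 203 − 146.16 = 56.84 mL
Drug remaining = 56.84 mL × 19.70443 mcg/mL = 1120 mcg = 1.12 mg

1.12 mg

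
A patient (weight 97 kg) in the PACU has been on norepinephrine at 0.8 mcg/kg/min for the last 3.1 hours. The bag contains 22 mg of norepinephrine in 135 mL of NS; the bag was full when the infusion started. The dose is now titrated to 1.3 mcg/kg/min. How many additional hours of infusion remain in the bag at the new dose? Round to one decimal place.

Initial rate:
Dose = 0.8 mcg/kg/min × 97 kg = 77.6 mcg/min
77.6 mcg/min × 60 min/hr = 4656 mcg/hr
Concentration = 22 mg ÷ 135 mL = 0.162963 mg/mL = 162.963 mcg/mL
Rate = 4656 mcg/hr ÷ 162.963 mcg/mL = 28.57091 mL/hr
Volume infused so far = 28.57091 mL/hr × 3.1 hr = 88.56982 mL
Volume remaining = 135 − 88.56982 = 46.43018 mL
New rate:
Dose = 1.3 mcg/kg/min × 97 kg = 126.1 mcg/min
126.1 mcg/min × 60 min/hr = 7566 mcg/hr
Rate = 7566 mcg/hr ÷ 162.963 mcg/mL = 46.42773 mL/hr
Time remaining = 46.43018 mL ÷ 46.42773 mL/hr = 1.000053 hr

1.0 hours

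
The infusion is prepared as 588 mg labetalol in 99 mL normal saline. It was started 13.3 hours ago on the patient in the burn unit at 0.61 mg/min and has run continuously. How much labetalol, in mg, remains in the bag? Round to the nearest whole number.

101 mg

0.61 mg/min × 60 min/hr = 36.6 mg/hr
Concentration = 588 mg ÷ 99 mL = 5.939394 mg/mL
Rate = 36.6 mg/hr ÷ 5.939394 mg/mL = 6.162245 mL/hr
Volume infused = 6.162245 mL/hr × 13.3 hr = 81.95786 mL
Volume remaining = 99 − 81.95786 = 17.04214 mL
Drug remaining = 17.04214 mL × 5.939394 mg/mL = 101.22 mg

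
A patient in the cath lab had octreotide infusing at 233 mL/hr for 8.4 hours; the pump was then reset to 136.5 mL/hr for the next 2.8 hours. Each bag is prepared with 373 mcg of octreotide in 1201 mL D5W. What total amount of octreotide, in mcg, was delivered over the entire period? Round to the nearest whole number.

Concentration = 373 mcg ÷ 1201 mL = 0.3105745 mcg/mL
Stage 1: 233 mL/hr × 8.4 hr = 1957.2 mL → 1957.2 mL × 0.3105745 mcg/mL = 607.8565 mcg
Stage 2: 136.5 mL/hr × 2.8 hr = 382.2 mL → 382.2 mL × 0.3105745 mcg/mL = 118.7016 mcg
Total = 607.8565 + 118.7016 = 726.558 mcg

727 mcg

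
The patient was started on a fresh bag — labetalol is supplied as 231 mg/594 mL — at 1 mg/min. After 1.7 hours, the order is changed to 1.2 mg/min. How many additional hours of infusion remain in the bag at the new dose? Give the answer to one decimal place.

1.8 hours

Initial rate:
1 mg/min × 60 min/hr = 60 mg/hr
Concentration = 231 mg ÷ 594 mL = 0.3888889 mg/mL
Rate = 60 mg/hr ÷ 0.3888889 mg/mL = 154.2857 mL/hr
Volume infused so far = 154.2857 mL/hr × 1.7 hr = 262.2857 mL
Volume remaining = 594 − 262.2857 = 331.7143 mL
New rate:
1.2 mg/min × 60 min/hr = 72 mg/hr
Rate = 72 mg/hr ÷ 0.3888889 mg/mL = 185.1429 mL/hr
Time remaining = 331.7143 mL ÷ 185.1429 mL/hr = 1.791667 hr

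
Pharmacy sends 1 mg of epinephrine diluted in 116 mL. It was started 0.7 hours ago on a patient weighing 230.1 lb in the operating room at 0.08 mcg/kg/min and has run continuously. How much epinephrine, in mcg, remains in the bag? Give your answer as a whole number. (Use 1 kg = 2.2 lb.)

649 mcg

Weight = 230.1 lb ÷ 2.2 lb/kg = 104.5909 kg
Dose = 0.08 mcg/kg/min × 104.5909 kg = 8.367273 mcg/min
8.367273 mcg/min × 60 min/hr = 502.0364 mcg/hr
Concentration = 1 mg ÷ 116 mL = 0.00862069 mg/mL = 8.62069 mcg/mL
Rate = 502.0364 mcg/hr ÷ 8.62069 mcg/mL = 58.23622 mL/hr
Volume infused = 58.23622 mL/hr × 0.7 hr = 40.76535 mL
Volume remaining = 116 − 40.76535 = 75.23465 mL
Drug remaining = 75.23465 mL × 8.62069 mcg/mL = 648.5745 mcg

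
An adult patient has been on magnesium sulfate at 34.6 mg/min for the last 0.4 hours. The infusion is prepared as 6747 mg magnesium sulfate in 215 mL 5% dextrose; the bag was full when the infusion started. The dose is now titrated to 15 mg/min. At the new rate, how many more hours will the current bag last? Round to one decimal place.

Initial rate:
34.6 mg/min × 60 min/hr = 2076 mg/hr
Concentration = 6747 mg ÷ 215 mL = 31.3814 mg/mL
Rate = 2076 mg/hr ÷ 31.3814 mg/mL = 66.15385 mL/hr
Volume infused so far = 66.15385 mL/hr × 0.4 hr = 26.46154 mL
Volume remaining = 215 − 26.46154 = 188.5385 mL
New rate:
15 mg/min × 60 min/hr = 900 mg/hr
Rate = 900 mg/hr ÷ 31.3814 mg/mL = 28.67941 mL/hr
Time remaining = 188.5385 mL ÷ 28.67941 mL/hr = 6.574 hr

6.6 hours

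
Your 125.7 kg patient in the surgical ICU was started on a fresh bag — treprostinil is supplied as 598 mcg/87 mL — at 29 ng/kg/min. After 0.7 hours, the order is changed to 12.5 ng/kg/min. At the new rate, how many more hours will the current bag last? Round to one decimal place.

4.7 hours

Initial rate:
Dose = 29 ng/kg/min × 125.7 kg = 3645.3 ng/min
3645.3 ng/min × 60 min/hr = 218718 ng/hr
Concentration = 598 mcg ÷ 87 mL = 6.873563 mcg/mL = 6873.563 ng/mL
Rate = 218718 ng/hr ÷ 6873.563 ng/mL = 31.82018 mL/hr
Volume infused so far = 31.82018 mL/hr × 0.7 hr = 22.27412 mL
Volume remaining = 87 − 22.27412 = 64.72588 mL
New rate:
Dose = 12.5 ng/kg/min × 125.7 kg = 1571.25 ng/min
1571.25 ng/min × 60 min/hr = 94275 ng/hr
Rate = 94275 ng/hr ÷ 6873.563 ng/mL = 13.71559 mL/hr
Time remaining = 64.72588 mL ÷ 13.71559 mL/hr = 4.719145 hr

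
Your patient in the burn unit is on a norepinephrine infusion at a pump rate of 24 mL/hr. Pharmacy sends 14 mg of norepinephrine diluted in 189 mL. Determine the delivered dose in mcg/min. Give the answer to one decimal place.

29.6 mcg/min

Concentration = 14 mg ÷ 189 mL = 0.07407407 mg/mL = 74.07407 mcg/mL
Drug rate = 24 mL/hr × 74.07407 mcg/mL = 1777.778 mcg/hr
1777.778 mcg/hr ÷ 60 min/hr = 29.62963 mcg/min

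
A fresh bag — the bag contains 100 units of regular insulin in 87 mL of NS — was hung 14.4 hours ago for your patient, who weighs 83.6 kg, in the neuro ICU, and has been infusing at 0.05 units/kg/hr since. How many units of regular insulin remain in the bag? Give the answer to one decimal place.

Dose = 0.05 units/kg/hr × 83.6 kg = 4.18 units/hr
Concentration = 100 units ÷ 87 mL = 1.149425 units/mL
Rate = 4.18 units/hr ÷ 1.149425 units/mL = 3.6366 mL/hr
Volume infused = 3.6366 mL/hr × 14.4 hr = 52.36704 mL
Volume remaining = 87 − 52.36704 = 34.63296 mL
Drug remaining = 34.63296 mL × 1.149425 units/mL = 39.808 units

39.8 units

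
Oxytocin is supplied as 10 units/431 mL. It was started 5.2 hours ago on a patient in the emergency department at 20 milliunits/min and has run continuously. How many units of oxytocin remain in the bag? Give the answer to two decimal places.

3.76 units

20 milliunits/min × 60 min/hr = 1200 milliunits/hr
Concentration = 10 units ÷ 431 mL = 0.02320186 units/mL = 23.20186 milliunits/mL
Rate = 1200 milliunits/hr ÷ 23.20186 milliunits/mL = 51.72 mL/hr
Volume infused = 51.72 mL/hr × 5.2 hr = 268.944 mL
Volume remaining = 431 − 268.944 = 162.056 mL
Drug remaining = 162.056 mL × 23.20186 milliunits/mL = 3760 milliunits = 3.76 units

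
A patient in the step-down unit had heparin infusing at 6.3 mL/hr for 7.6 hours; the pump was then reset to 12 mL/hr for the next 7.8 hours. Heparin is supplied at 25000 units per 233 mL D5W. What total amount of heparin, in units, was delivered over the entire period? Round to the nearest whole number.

Concentration = 25000 units ÷ 233 mL = 107.2961 units/mL
Stage 1: 6.3 mL/hr × 7.6 hr = 47.88 mL → 47.88 mL × 107.2961 units/mL = 5137.339 units
Stage 2: 12 mL/hr × 7.8 hr = 93.6 mL → 93.6 mL × 107.2961 units/mL = 10042.92 units
Total = 5137.339 + 10042.92 = 15180.26 units

15180 units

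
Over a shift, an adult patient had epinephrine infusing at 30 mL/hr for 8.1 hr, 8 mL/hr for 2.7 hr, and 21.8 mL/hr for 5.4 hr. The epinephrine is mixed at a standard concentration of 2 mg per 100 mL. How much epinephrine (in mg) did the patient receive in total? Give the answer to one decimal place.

Concentration = 2 mg ÷ 100 mL = 0.02 mg/mL
Stage 1: 30 mL/hr × 8.1 hr = 243 mL → 243 mL × 0.02 mg/mL = 4.86 mg
Stage 2: 8 mL/hr × 2.7 hr = 21.6 mL → 21.6 mL × 0.02 mg/mL = 0.432 mg
Stage 3: 21.8 mL/hr × 5.4 hr = 117.72 mL → 117.72 mL × 0.02 mg/mL = 2.3544 mg
Total = 4.86 + 0.432 + 2.3544 = 7.6464 mg

7.6 mg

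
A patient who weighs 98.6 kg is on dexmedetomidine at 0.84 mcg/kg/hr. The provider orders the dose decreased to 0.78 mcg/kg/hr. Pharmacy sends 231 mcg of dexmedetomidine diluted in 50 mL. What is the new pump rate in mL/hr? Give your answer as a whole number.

Dose = 0.78 mcg/kg/hr × 98.6 kg = 76.908 mcg/hr
Concentration = 231 mcg ÷ 50 mL = 4.62 mcg/mL
Rate = 76.908 mcg/hr ÷ 4.62 mcg/mL = 16.64675 mL/hr

17 mL/hr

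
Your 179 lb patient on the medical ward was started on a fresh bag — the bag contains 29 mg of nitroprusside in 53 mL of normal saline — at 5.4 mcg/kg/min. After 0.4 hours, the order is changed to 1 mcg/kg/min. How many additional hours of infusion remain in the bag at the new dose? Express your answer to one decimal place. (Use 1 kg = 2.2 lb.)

Initial rate:
Weight = 179 lb ÷ 2.2 lb/kg = 81.36364 kg
Dose = 5.4 mcg/kg/min × 81.36364 kg = 439.3636 mcg/min
439.3636 mcg/min × 60 min/hr = 26361.82 mcg/hr
Concentration = 29 mg ÷ 53 mL = 0.5471698 mg/mL = 547.1698 mcg/mL
Rate = 26361.82 mcg/hr ÷ 547.1698 mcg/mL = 48.1785 mL/hr
Volume infused so far = 48.1785 mL/hr × 0.4 hr = 19.2714 mL
Volume remaining = 53 − 19.2714 = 33.7286 mL
New rate:
Dose = 1 mcg/kg/min × 81.36364 kg = 81.36364 mcg/min
81.36364 mcg/min × 60 min/hr = 4881.818 mcg/hr
Rate = 4881.818 mcg/hr ÷ 547.1698 mcg/mL = 8.921944 mL/hr
Time remaining = 33.7286 mL ÷ 8.921944 mL/hr = 3.78041 hr

3.8 hours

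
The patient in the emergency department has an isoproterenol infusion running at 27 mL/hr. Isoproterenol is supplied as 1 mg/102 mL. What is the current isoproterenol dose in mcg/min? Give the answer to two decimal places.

4.41 mcg/min

Concentration = 1 mg ÷ 102 mL = 0.009803922 mg/mL = 9.803922 mcg/mL
Drug rate = 27 mL/hr × 9.803922 mcg/mL = 264.7059 mcg/hr
264.7059 mcg/hr ÷ 60 min/hr = 4.411765 mcg/min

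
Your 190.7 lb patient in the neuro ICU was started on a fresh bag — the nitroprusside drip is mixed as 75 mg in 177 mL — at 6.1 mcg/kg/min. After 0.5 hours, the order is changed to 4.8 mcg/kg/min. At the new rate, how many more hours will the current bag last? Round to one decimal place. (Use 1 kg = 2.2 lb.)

Initial rate:
Weight = 190.7 lb ÷ 2.2 lb/kg = 86.68182 kg
Dose = 6.1 mcg/kg/min × 86.68182 kg = 528.7591 mcg/min
528.7591 mcg/min × 60 min/hr = 31725.55 mcg/hr
Concentration = 75 mg ÷ 177 mL = 0.4237288 mg/mL = 423.7288 mcg/mL
Rate = 31725.55 mcg/hr ÷ 423.7288 mcg/mL = 74.87229 mL/hr
Volume infused so far = 74.87229 mL/hr × 0.5 hr = 37.43614 mL
Volume remaining = 177 − 37.43614 = 139.5639 mL
New rate:
Dose = 4.8 mcg/kg/min × 86.68182 kg = 416.0727 mcg/min
416.0727 mcg/min × 60 min/hr = 24964.36 mcg/hr
Rate = 24964.36 mcg/hr ÷ 423.7288 mcg/mL = 58.9159 mL/hr
Time remaining = 139.5639 mL ÷ 58.9159 mL/hr = 2.368866 hr

2.4 hours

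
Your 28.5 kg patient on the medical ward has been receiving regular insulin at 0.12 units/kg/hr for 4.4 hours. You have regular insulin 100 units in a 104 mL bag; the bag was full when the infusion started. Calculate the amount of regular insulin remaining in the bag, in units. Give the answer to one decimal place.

85.0 units

Dose = 0.12 units/kg/hr × 28.5 kg = 3.42 units/hr
Concentration = 100 units ÷ 104 mL = 0.9615385 units/mL
Rate = 3.42 units/hr ÷ 0.9615385 units/mL = 3.5568 mL/hr
Volume infused = 3.5568 mL/hr × 4.4 hr = 15.64992 mL
Volume remaining = 104 − 15.64992 = 88.35008 mL
Drug remaining = 88.35008 mL × 0.9615385 units/mL = 84.952 units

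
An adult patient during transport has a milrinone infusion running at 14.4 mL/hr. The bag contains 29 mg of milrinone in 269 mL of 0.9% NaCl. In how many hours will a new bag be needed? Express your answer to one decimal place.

18.7 hours

Duration = 269 mL ÷ 14.4 mL/hr = 18.68056 hr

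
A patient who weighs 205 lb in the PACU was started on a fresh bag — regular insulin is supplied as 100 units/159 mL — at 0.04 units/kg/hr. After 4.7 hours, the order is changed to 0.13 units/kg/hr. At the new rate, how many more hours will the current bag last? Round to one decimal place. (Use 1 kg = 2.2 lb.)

Initial rate:
Weight = 205 lb ÷ 2.2 lb/kg = 93.18182 kg
Dose = 0.04 units/kg/hr × 93.18182 kg = 3.727273 units/hr
Concentration = 100 units ÷ 159 mL = 0.6289308 units/mL
Rate = 3.727273 units/hr ÷ 0.6289308 units/mL = 5.926364 mL/hr
Volume infused so far = 5.926364 mL/hr × 4.7 hr = 27.85391 mL
Volume remaining = 159 − 27.85391 = 131.1461 mL
New rate:
Dose = 0.13 units/kg/hr × 93.18182 kg = 12.11364 units/hr
Rate = 12.11364 units/hr ÷ 0.6289308 units/mL = 19.26068 mL/hr
Time remaining = 131.1461 mL ÷ 19.26068 mL/hr = 6.809006 hr

6.8 hours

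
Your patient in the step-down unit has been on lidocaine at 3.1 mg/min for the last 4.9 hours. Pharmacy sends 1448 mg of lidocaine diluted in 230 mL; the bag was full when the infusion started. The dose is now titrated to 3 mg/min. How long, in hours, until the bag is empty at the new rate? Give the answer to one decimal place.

Initial rate:
3.1 mg/min × 60 min/hr = 186 mg/hr
Concentration = 1448 mg ÷ 230 mL = 6.295652 mg/mL
Rate = 186 mg/hr ÷ 6.295652 mg/mL = 29.5442 mL/hr
Volume infused so far = 29.5442 mL/hr × 4.9 hr = 144.7666 mL
Volume remaining = 230 − 144.7666 = 85.23343 mL
New rate:
3 mg/min × 60 min/hr = 180 mg/hr
Rate = 180 mg/hr ÷ 6.295652 mg/mL = 28.59116 mL/hr
Time remaining = 85.23343 mL ÷ 28.59116 mL/hr = 2.981111 hr

3.0 hours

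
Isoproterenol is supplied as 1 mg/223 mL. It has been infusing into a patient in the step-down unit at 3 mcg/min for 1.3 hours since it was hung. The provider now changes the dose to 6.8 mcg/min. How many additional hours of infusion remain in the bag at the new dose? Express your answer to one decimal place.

1.9 hours

Initial rate:
3 mcg/min × 60 min/hr = 180 mcg/hr
Concentration = 1 mg ÷ 223 mL = 0.004484305 mg/mL = 4.484305 mcg/mL
Rate = 180 mcg/hr ÷ 4.484305 mcg/mL = 40.14 mL/hr
Volume infused so far = 40.14 mL/hr × 1.3 hr = 52.182 mL
Volume remaining = 223 − 52.182 = 170.818 mL
New rate:
6.8 mcg/min × 60 min/hr = 408 mcg/hr
Rate = 408 mcg/hr ÷ 4.484305 mcg/mL = 90.984 mL/hr
Time remaining = 170.818 mL ÷ 90.984 mL/hr = 1.877451 hr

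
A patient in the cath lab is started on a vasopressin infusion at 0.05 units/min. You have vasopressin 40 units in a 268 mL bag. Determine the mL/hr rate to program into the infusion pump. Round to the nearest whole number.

0.05 units/min × 60 min/hr = 3 units/hr
Concentration = 40 units ÷ 268 mL = 0.1492537 units/mL
Rate = 3 units/hr ÷ 0.1492537 units/mL = 20.1 mL/hr

20 mL/hr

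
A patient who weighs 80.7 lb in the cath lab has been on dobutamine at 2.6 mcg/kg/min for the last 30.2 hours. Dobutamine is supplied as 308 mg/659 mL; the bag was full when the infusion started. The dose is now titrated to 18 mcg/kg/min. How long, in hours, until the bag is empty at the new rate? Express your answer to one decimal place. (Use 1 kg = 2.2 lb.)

Initial rate:
Weight = 80.7 lb ÷ 2.2 lb/kg = 36.68182 kg
Dose = 2.6 mcg/kg/min × 36.68182 kg = 95.37273 mcg/min
95.37273 mcg/min × 60 min/hr = 5722.364 mcg/hr
Concentration = 308 mg ÷ 659 mL = 0.4673748 mg/mL = 467.3748 mcg/mL
Rate = 5722.364 mcg/hr ÷ 467.3748 mcg/mL = 12.24363 mL/hr
Volume infused so far = 12.24363 mL/hr × 30.2 hr = 369.7576 mL
Volume remaining = 659 − 369.7576 = 289.2424 mL
New rate:
Dose = 18 mcg/kg/min × 36.68182 kg = 660.2727 mcg/min
660.2727 mcg/min × 60 min/hr = 39616.36 mcg/hr
Rate = 39616.36 mcg/hr ÷ 467.3748 mcg/mL = 84.76358 mL/hr
Time remaining = 289.2424 mL ÷ 84.76358 mL/hr = 3.412343 hr

3.4 hours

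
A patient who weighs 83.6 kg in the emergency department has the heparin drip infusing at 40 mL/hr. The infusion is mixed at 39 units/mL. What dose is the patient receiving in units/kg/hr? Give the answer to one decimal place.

Drug rate = 40 mL/hr × 39 units/mL = 1560 units/hr
1560 units/hr ÷ 83.6 kg = 18.66029 units/kg/hr

18.7 units/kg/hr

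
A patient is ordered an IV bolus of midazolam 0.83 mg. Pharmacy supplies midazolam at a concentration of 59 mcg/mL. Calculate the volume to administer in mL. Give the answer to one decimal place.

Concentration = 59 mcg/mL = 0.059 mg/mL
Volume = 0.83 mg ÷ 0.059 mg/mL = 14.0678 mL

14.1 mL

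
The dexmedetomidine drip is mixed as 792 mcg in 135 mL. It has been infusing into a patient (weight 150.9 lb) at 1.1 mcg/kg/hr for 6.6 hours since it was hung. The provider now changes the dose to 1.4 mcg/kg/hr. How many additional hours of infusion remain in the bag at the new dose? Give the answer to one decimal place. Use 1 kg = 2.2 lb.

Initial rate:
Weight = 150.9 lb ÷ 2.2 lb/kg = 68.59091 kg
Dose = 1.1 mcg/kg/hr × 68.59091 kg = 75.45 mcg/hr
Concentration = 792 mcg ÷ 135 mL = 5.866667 mcg/mL
Rate = 75.45 mcg/hr ÷ 5.866667 mcg/mL = 12.8608 mL/hr
Volume infused so far = 12.8608 mL/hr × 6.6 hr = 84.88125 mL
Volume remaining = 135 − 84.88125 = 50.11875 mL
New rate:
Dose = 1.4 mcg/kg/hr × 68.59091 kg = 96.02727 mcg/hr
Rate = 96.02727 mcg/hr ÷ 5.866667 mcg/mL = 16.36829 mL/hr
Time remaining = 50.11875 mL ÷ 16.36829 mL/hr = 3.061943 hr

3.1 hours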